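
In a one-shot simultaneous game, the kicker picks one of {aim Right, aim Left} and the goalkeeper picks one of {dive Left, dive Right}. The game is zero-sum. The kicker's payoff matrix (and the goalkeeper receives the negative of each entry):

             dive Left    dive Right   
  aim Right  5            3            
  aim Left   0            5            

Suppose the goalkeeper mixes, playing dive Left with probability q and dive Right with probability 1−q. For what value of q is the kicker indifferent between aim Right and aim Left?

In a mixed equilibrium the kicker is indifferent between aim Right and aim Left; this condition fixes q.
  the kicker's payoff to aim Right: q·5 + (1−q)·3 = 2q + 3
  the kicker's payoff to aim Left: q·0 + (1−q)·5 = -5q + 5
  2q + 3 = -5q + 5  ⇒  7q = 2  ⇒  q = 2/7.

q = 2/7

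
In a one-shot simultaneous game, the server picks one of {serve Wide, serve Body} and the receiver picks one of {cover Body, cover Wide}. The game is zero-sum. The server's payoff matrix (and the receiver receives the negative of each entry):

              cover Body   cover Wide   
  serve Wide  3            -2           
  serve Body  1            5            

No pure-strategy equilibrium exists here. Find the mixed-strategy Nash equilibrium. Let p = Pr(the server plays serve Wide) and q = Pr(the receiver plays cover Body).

Set the receiver's expected payoff from cover Body equal to that from cover Wide:
  the receiver's payoff from cover Body: p·(-3) + (1−p)·(-1) = -2p - 1
  the receiver's payoff from cover Wide: p·2 + (1−p)·(-5) = 7p - 5
  -2p - 1 = 7p - 5  ⇒  -9p = -4  ⇒  p = 4/9.
For the server to be willing to mix, the server must be indifferent between serve Wide and serve Body, which pins down the receiver's mix.
  the server's payoff from serve Wide: q·3 + (1−q)·(-2) = 5q - 2
  the server's payoff from serve Body: q·1 + (1−q)·5 = -4q + 5
  5q - 2 = -4q + 5  ⇒  9q = 7  ⇒  q = 7/9.

p = 4/9, q = 7/9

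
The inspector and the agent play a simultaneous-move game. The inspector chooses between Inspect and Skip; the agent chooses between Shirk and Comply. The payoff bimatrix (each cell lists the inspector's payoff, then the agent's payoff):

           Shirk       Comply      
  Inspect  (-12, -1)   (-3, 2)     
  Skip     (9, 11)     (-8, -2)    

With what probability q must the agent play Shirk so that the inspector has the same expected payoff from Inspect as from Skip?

q = 5/26

The agent's mix must leave the inspector indifferent between Inspect and Skip.
  the inspector's expected payoff from Inspect: q·(-12) + (1−q)·(-3) = -9q - 3
  the inspector's expected payoff from Skip: q·9 + (1−q)·(-8) = 17q - 8
  -9q - 3 = 17q - 8  ⇒  -26q = -5  ⇒  q = 5/26.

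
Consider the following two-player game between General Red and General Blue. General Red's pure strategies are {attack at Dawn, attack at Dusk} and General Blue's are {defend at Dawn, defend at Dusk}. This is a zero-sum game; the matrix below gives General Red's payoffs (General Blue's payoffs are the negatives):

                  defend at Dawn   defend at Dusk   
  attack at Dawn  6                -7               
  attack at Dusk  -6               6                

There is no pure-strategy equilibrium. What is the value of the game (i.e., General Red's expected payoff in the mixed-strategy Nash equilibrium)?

In a mixed equilibrium General Red is indifferent between attack at Dawn and attack at Dusk; this condition fixes q.
  General Red's expected payoff from attack at Dawn: q·6 + (1−q)·(-7) = 13q - 7
  General Red's expected payoff from attack at Dusk: q·(-6) + (1−q)·6 = -12q + 6
  13q - 7 = -12q + 6  ⇒  25q = 13  ⇒  q = 13/25.
The value is General Red's expected payoff against this mix (using attack at Dawn): (13/25)·6 + (12/25)·(-7) = -6/25.

v = -6/25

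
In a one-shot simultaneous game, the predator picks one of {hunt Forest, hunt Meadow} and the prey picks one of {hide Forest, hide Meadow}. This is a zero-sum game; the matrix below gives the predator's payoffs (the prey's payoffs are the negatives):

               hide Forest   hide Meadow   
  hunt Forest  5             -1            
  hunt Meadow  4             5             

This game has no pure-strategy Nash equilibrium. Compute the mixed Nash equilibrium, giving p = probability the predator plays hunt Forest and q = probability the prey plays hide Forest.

The predator's mix must leave the prey indifferent between hide Forest and hide Meadow.
  the prey's expected payoff from hide Forest: p·(-5) + (1−p)·(-4) = -p - 4
  the prey's expected payoff from hide Meadow: p·1 + (1−p)·(-5) = 6p - 5
  -p - 4 = 6p - 5  ⇒  -7p = -1  ⇒  p = 1/7.
In a mixed equilibrium the predator is indifferent between hunt Forest and hunt Meadow; this condition fixes q.
  the predator's payoff from hunt Forest: q·5 + (1−q)·(-1) = 6q - 1
  the predator's payoff from hunt Meadow: q·4 + (1−q)·5 = -q + 5
  6q - 1 = -q + 5  ⇒  7q = 6  ⇒  q = 6/7.

p = 1/7, q = 6/7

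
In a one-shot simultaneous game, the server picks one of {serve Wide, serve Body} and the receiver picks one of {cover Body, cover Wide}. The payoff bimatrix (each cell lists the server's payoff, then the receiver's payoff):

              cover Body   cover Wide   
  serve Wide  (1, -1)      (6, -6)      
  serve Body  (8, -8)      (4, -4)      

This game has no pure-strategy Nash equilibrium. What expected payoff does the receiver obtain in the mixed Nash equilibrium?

The server's mix must leave the receiver indifferent between cover Body and cover Wide.
  the receiver's payoff from cover Body: p·(-1) + (1−p)·(-8) = 7p - 8
  the receiver's payoff from cover Wide: p·(-6) + (1−p)·(-4) = -2p - 4
  7p - 8 = -2p - 4  ⇒  9p = 4  ⇒  p = 4/9.
At equilibrium the receiver is indifferent across columns, so the receiver's payoff equals the payoff from cover Body: (4/9)·(-1) + (5/9)·(-8) = -44/9.

-44/9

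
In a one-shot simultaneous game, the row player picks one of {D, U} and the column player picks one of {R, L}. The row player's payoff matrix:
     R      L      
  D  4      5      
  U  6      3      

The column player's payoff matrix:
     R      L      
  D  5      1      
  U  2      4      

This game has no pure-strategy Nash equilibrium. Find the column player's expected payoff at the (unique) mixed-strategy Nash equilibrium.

3

Set the column player's expected payoff from R equal to that from L:
  the column player's payoff from R: p·5 + (1−p)·2 = 3p + 2
  the column player's payoff from L: p·1 + (1−p)·4 = -3p + 4
  3p + 2 = -3p + 4  ⇒  6p = 2  ⇒  p = 1/3.
At equilibrium the column player is indifferent across columns, so the column player's payoff equals the payoff from R: (1/3)·5 + (2/3)·2 = 3.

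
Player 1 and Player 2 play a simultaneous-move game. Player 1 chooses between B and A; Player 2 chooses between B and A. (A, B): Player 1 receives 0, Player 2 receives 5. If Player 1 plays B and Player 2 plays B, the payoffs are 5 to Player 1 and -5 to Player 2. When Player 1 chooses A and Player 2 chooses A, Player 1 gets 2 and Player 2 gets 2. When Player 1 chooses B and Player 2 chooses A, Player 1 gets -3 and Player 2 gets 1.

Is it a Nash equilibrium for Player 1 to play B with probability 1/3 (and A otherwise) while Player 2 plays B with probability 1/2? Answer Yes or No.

Check Player 2's indifference given Player 1's mix p = 1/3:
  payoff from B = 5/3; payoff from A = 5/3 — equal.
Check Player 1's indifference given Player 2's mix q = 1/2:
  payoff from B = 1; payoff from A = 1 — equal.
Both players are indifferent, so neither can profitably deviate.

Yes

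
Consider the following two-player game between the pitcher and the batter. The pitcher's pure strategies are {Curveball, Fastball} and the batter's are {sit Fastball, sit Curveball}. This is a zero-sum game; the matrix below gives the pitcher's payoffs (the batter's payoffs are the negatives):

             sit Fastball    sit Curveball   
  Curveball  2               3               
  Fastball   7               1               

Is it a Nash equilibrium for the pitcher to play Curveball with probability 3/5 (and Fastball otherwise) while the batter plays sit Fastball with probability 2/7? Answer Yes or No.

No

Given the pitcher's mix p = 3/5, the batter's payoff from sit Fastball is -4 but from sit Curveball is -11/5. The batter strictly prefers sit Curveball, so the batter would not mix.
So the proposed profile is not a Nash equilibrium.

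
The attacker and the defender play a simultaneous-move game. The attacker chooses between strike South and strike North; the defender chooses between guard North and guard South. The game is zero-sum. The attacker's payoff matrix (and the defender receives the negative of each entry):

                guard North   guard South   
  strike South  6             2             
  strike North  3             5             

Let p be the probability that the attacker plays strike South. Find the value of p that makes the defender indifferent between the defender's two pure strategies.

p = 1/3

For the defender to be willing to mix, the defender must be indifferent between guard North and guard South, which pins down the attacker's mix.
  the defender's expected payoff from guard North: p·(-6) + (1−p)·(-3) = -3p - 3
  the defender's expected payoff from guard South: p·(-2) + (1−p)·(-5) = 3p - 5
  -3p - 3 = 3p - 5  ⇒  -6p = -2  ⇒  p = 1/3.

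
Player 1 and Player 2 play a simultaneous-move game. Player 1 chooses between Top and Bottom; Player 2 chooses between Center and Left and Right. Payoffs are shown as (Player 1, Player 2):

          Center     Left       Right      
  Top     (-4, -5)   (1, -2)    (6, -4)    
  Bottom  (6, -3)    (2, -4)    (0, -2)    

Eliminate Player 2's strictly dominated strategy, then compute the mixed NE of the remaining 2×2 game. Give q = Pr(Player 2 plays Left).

q = 6/7

Player 2's strategy Center is strictly dominated by Right: -4 > -5 and -2 > -3. Eliminate Center.
Player 1's indifference between Top and Bottom determines Player 2's mixing probability q:
  Player 1's expected payoff from Top: q·1 + (1−q)·6 = -5q + 6
  Player 1's expected payoff from Bottom: q·2 + (1−q)·0 = 2q
  -5q + 6 = 2q  ⇒  -7q = -6  ⇒  q = 6/7.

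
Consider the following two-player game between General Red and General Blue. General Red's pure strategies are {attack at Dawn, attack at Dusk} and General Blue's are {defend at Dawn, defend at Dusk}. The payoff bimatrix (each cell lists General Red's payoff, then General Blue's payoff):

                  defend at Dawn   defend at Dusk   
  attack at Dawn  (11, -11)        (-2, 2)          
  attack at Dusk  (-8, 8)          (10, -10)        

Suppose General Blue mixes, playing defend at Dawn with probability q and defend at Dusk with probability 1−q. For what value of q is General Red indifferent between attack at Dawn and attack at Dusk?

In a mixed equilibrium General Red is indifferent between attack at Dawn and attack at Dusk; this condition fixes q.
  General Red's payoff to attack at Dawn: q·11 + (1−q)·(-2) = 13q - 2
  General Red's payoff to attack at Dusk: q·(-8) + (1−q)·10 = -18q + 10
  13q - 2 = -18q + 10  ⇒  31q = 12  ⇒  q = 12/31.

q = 12/31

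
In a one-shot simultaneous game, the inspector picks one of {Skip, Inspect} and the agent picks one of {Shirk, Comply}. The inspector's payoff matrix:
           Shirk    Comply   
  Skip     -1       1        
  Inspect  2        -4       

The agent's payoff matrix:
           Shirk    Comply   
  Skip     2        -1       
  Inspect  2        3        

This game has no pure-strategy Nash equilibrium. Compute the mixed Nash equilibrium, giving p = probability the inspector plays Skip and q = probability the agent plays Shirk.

For the agent to be willing to mix, the agent must be indifferent between Shirk and Comply, which pins down the inspector's mix.
  the agent's payoff from Shirk: p·2 + (1−p)·2 = 2
  the agent's payoff from Comply: p·(-1) + (1−p)·3 = -4p + 3
  2 = -4p + 3  ⇒  4p = 1  ⇒  p = 1/4.
Set the inspector's expected payoff from Skip equal to that from Inspect:
  the inspector's expected payoff from Skip: q·(-1) + (1−q)·1 = -2q + 1
  the inspector's expected payoff from Inspect: q·2 + (1−q)·(-4) = 6q - 4
  -2q + 1 = 6q - 4  ⇒  -8q = -5  ⇒  q = 5/8.

p = 1/4, q = 5/8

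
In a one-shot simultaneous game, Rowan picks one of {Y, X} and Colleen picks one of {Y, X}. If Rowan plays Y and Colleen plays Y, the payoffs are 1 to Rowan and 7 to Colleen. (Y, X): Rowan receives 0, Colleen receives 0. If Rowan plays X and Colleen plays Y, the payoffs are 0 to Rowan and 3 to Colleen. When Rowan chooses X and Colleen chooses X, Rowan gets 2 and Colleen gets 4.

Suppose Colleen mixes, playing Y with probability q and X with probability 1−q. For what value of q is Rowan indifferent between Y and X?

q = 2/3

For Rowan to be willing to mix, Rowan must be indifferent between Y and X, which pins down Colleen's mix.
  Rowan's payoff to Y: q·1 + (1−q)·0 = q
  Rowan's payoff to X: q·0 + (1−q)·2 = -2q + 2
  q = -2q + 2  ⇒  3q = 2  ⇒  q = 2/3.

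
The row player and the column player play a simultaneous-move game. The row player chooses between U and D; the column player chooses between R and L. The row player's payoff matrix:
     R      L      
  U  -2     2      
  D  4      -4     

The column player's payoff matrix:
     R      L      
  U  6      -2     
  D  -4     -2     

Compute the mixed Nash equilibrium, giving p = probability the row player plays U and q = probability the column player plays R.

Set the column player's expected payoff from R equal to that from L:
  the column player's expected payoff from R: p·6 + (1−p)·(-4) = 10p - 4
  the column player's expected payoff from L: p·(-2) + (1−p)·(-2) = -2
  10p - 4 = -2  ⇒  10p = 2  ⇒  p = 1/5.
In a mixed equilibrium the row player is indifferent between U and D; this condition fixes q.
  the row player's expected payoff from U: q·(-2) + (1−q)·2 = -4q + 2
  the row player's expected payoff from D: q·4 + (1−q)·(-4) = 8q - 4
  -4q + 2 = 8q - 4  ⇒  -12q = -6  ⇒  q = 1/2.

p = 1/5, q = 1/2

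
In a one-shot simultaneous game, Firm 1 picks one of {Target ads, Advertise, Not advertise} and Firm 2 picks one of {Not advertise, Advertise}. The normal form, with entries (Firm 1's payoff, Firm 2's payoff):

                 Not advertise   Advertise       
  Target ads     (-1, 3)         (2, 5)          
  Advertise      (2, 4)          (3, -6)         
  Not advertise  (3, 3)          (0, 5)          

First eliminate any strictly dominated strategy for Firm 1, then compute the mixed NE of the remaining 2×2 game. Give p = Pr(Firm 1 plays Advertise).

Firm 1's strategy Target ads is strictly dominated by Advertise: 2 > -1 and 3 > 2. Eliminate Target ads.
Set Firm 2's expected payoff from Not advertise equal to that from Advertise:
  Firm 2's expected payoff from Not advertise: p·4 + (1−p)·3 = p + 3
  Firm 2's expected payoff from Advertise: p·(-6) + (1−p)·5 = -11p + 5
  p + 3 = -11p + 5  ⇒  12p = 2  ⇒  p = 1/6.

p = 1/6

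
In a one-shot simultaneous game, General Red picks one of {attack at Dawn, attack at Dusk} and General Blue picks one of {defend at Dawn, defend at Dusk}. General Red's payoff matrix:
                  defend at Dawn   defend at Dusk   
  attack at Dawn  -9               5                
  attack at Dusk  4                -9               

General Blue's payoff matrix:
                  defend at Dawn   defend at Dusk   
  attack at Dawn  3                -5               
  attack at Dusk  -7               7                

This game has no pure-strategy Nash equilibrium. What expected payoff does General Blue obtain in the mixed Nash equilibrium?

-7/11

General Red's mix must leave General Blue indifferent between defend at Dawn and defend at Dusk.
  General Blue's expected payoff from defend at Dawn: p·3 + (1−p)·(-7) = 10p - 7
  General Blue's expected payoff from defend at Dusk: p·(-5) + (1−p)·7 = -12p + 7
  10p - 7 = -12p + 7  ⇒  22p = 14  ⇒  p = 7/11.
At equilibrium General Blue is indifferent across columns, so General Blue's payoff equals the payoff from defend at Dawn: (7/11)·3 + (4/11)·(-7) = -7/11.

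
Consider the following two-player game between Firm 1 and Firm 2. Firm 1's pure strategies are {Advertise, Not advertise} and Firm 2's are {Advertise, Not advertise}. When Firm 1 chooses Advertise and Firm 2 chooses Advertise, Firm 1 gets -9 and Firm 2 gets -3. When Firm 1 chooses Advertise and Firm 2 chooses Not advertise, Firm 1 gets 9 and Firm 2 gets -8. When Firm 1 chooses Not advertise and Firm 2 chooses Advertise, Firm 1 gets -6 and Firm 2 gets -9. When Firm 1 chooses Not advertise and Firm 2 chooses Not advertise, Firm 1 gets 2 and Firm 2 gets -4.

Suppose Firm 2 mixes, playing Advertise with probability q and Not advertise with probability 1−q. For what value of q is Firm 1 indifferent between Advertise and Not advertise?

q = 7/10

Set Firm 1's expected payoff from Advertise equal to that from Not advertise:
  Firm 1's payoff from Advertise: q·(-9) + (1−q)·9 = -18q + 9
  Firm 1's payoff from Not advertise: q·(-6) + (1−q)·2 = -8q + 2
  -18q + 9 = -8q + 2  ⇒  -10q = -7  ⇒  q = 7/10.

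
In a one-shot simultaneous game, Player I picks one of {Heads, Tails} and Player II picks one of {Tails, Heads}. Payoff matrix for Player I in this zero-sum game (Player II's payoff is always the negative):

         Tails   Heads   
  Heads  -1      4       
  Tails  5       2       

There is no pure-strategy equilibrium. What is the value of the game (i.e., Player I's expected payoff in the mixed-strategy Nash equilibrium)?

Player I's indifference between Heads and Tails determines Player II's mixing probability q:
  Player I's payoff to Heads: q·(-1) + (1−q)·4 = -5q + 4
  Player I's payoff to Tails: q·5 + (1−q)·2 = 3q + 2
  -5q + 4 = 3q + 2  ⇒  -8q = -2  ⇒  q = 1/4.
The value is Player I's expected payoff against this mix (using Heads): (1/4)·(-1) + (3/4)·4 = 11/4.

v = 11/4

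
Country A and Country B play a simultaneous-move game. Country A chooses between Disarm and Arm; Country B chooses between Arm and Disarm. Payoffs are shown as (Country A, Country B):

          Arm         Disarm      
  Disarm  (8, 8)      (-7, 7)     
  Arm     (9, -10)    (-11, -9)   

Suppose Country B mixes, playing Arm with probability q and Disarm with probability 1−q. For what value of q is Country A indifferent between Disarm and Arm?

In a mixed equilibrium Country A is indifferent between Disarm and Arm; this condition fixes q.
  Country A's expected payoff from Disarm: q·8 + (1−q)·(-7) = 15q - 7
  Country A's expected payoff from Arm: q·9 + (1−q)·(-11) = 20q - 11
  15q - 7 = 20q - 11  ⇒  -5q = -4  ⇒  q = 4/5.

q = 4/5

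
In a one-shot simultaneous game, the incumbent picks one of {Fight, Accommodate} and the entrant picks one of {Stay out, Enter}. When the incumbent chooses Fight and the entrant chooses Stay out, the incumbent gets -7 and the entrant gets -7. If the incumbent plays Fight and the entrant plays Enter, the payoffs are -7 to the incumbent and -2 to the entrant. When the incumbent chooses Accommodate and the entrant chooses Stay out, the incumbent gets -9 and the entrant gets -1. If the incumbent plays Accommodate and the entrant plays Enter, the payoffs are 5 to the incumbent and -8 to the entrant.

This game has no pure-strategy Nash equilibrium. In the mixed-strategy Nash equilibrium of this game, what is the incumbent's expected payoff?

-7

The incumbent's indifference between Fight and Accommodate determines the entrant's mixing probability q:
  the incumbent's payoff to Fight: q·(-7) + (1−q)·(-7) = -7
  the incumbent's payoff to Accommodate: q·(-9) + (1−q)·5 = -14q + 5
  -7 = -14q + 5  ⇒  14q = 12  ⇒  q = 6/7.
At equilibrium the incumbent is indifferent across rows, so the incumbent's payoff equals the payoff from Fight: (6/7)·(-7) + (1/7)·(-7) = -7.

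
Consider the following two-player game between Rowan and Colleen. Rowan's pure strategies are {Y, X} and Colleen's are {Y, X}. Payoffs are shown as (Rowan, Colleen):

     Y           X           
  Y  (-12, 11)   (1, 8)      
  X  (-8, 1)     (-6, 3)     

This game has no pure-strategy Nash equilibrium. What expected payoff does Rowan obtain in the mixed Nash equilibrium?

Set Rowan's expected payoff from Y equal to that from X:
  Rowan's payoff from Y: q·(-12) + (1−q)·1 = -13q + 1
  Rowan's payoff from X: q·(-8) + (1−q)·(-6) = -2q - 6
  -13q + 1 = -2q - 6  ⇒  -11q = -7  ⇒  q = 7/11.
At equilibrium Rowan is indifferent across rows, so Rowan's payoff equals the payoff from Y: (7/11)·(-12) + (4/11)·1 = -80/11.

-80/11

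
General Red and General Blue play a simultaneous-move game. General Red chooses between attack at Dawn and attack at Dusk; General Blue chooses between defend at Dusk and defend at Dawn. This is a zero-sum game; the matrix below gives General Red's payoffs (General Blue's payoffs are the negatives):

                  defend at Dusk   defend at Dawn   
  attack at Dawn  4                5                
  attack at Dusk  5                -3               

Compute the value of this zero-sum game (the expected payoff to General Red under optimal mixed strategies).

Set General Red's expected payoff from attack at Dawn equal to that from attack at Dusk:
  General Red's expected payoff from attack at Dawn: q·4 + (1−q)·5 = -q + 5
  General Red's expected payoff from attack at Dusk: q·5 + (1−q)·(-3) = 8q - 3
  -q + 5 = 8q - 3  ⇒  -9q = -8  ⇒  q = 8/9.
The value is General Red's expected payoff against this mix (using attack at Dawn): (8/9)·4 + (1/9)·5 = 37/9.

v = 37/9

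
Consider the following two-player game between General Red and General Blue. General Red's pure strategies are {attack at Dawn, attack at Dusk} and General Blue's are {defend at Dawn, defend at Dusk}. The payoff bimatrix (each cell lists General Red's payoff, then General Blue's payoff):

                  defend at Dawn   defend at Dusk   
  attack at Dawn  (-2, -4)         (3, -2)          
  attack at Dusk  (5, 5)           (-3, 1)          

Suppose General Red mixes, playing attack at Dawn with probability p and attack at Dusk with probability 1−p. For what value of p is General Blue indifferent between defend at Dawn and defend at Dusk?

p = 2/3

For General Blue to be willing to mix, General Blue must be indifferent between defend at Dawn and defend at Dusk, which pins down General Red's mix.
  General Blue's payoff to defend at Dawn: p·(-4) + (1−p)·5 = -9p + 5
  General Blue's payoff to defend at Dusk: p·(-2) + (1−p)·1 = -3p + 1
  -9p + 5 = -3p + 1  ⇒  -6p = -4  ⇒  p = 2/3.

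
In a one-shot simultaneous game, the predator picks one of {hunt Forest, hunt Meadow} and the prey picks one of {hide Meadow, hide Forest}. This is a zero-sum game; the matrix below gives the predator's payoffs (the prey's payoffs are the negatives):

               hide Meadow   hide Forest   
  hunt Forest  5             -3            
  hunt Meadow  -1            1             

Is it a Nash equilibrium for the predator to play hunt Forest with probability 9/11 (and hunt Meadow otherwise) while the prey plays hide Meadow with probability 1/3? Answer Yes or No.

No

Given the predator's mix p = 9/11, the prey's payoff from hide Meadow is -43/11 but from hide Forest is 25/11. The prey strictly prefers hide Forest, so the prey would not mix.
So the proposed profile is not a Nash equilibrium.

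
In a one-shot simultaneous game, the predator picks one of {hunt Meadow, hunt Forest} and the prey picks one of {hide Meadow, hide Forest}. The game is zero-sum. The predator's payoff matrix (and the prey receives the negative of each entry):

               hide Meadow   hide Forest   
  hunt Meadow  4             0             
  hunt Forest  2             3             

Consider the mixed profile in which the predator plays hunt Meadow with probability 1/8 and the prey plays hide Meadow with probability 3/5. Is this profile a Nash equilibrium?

Given the predator's mix p = 1/8, the prey's payoff from hide Meadow is -9/4 but from hide Forest is -21/8. The prey strictly prefers hide Meadow, so the prey would not mix.
So the proposed profile is not a Nash equilibrium.

No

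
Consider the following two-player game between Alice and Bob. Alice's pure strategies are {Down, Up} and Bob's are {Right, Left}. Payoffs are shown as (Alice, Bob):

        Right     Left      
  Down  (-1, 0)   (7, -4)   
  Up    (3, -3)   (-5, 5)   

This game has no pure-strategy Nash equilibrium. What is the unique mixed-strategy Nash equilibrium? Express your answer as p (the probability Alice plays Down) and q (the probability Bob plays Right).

p = 2/3, q = 3/4

In a mixed equilibrium Bob is indifferent between Right and Left; this condition fixes p.
  Bob's payoff to Right: p·0 + (1−p)·(-3) = 3p - 3
  Bob's payoff to Left: p·(-4) + (1−p)·5 = -9p + 5
  3p - 3 = -9p + 5  ⇒  12p = 8  ⇒  p = 2/3.
Alice's indifference between Down and Up determines Bob's mixing probability q:
  Alice's expected payoff from Down: q·(-1) + (1−q)·7 = -8q + 7
  Alice's expected payoff from Up: q·3 + (1−q)·(-5) = 8q - 5
  -8q + 7 = 8q - 5  ⇒  -16q = -12  ⇒  q = 3/4.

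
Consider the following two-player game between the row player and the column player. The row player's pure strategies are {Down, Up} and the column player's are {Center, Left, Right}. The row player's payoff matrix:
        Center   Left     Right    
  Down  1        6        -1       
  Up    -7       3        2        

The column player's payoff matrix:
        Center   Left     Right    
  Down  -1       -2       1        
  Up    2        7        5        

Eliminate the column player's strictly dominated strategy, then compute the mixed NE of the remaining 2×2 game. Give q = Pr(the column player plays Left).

The column player's strategy Center is strictly dominated by Right: 1 > -1 and 5 > 2. Eliminate Center.
The column player's mix must leave the row player indifferent between Down and Up.
  the row player's expected payoff from Down: q·6 + (1−q)·(-1) = 7q - 1
  the row player's expected payoff from Up: q·3 + (1−q)·2 = q + 2
  7q - 1 = q + 2  ⇒  6q = 3  ⇒  q = 1/2.

q = 1/2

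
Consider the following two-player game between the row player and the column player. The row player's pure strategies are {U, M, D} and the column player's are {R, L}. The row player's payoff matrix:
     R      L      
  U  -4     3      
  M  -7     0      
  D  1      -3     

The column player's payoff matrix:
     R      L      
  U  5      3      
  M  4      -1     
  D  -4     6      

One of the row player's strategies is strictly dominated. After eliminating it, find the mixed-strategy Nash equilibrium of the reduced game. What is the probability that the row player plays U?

The row player's strategy M is strictly dominated by U: -4 > -7 and 3 > 0. Eliminate M.
Set the column player's expected payoff from R equal to that from L:
  the column player's payoff from R: p·5 + (1−p)·(-4) = 9p - 4
  the column player's payoff from L: p·3 + (1−p)·6 = -3p + 6
  9p - 4 = -3p + 6  ⇒  12p = 10  ⇒  p = 5/6.

p = 5/6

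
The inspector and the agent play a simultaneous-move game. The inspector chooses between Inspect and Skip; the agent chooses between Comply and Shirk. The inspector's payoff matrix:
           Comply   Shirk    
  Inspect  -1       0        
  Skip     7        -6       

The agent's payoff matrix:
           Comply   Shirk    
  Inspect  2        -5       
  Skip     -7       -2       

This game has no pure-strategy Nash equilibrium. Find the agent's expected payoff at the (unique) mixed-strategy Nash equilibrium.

-13/4

Set the agent's expected payoff from Comply equal to that from Shirk:
  the agent's payoff to Comply: p·2 + (1−p)·(-7) = 9p - 7
  the agent's payoff to Shirk: p·(-5) + (1−p)·(-2) = -3p - 2
  9p - 7 = -3p - 2  ⇒  12p = 5  ⇒  p = 5/12.
At equilibrium the agent is indifferent across columns, so the agent's payoff equals the payoff from Comply: (5/12)·2 + (7/12)·(-7) = -13/4.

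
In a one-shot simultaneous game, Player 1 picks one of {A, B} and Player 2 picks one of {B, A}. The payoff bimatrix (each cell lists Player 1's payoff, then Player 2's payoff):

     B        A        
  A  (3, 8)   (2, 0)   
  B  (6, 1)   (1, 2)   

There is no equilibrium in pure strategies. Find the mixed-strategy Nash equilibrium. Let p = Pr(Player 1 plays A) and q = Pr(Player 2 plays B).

Set Player 2's expected payoff from B equal to that from A:
  Player 2's expected payoff from B: p·8 + (1−p)·1 = 7p + 1
  Player 2's expected payoff from A: p·0 + (1−p)·2 = -2p + 2
  7p + 1 = -2p + 2  ⇒  9p = 1  ⇒  p = 1/9.
For Player 1 to be willing to mix, Player 1 must be indifferent between A and B, which pins down Player 2's mix.
  Player 1's expected payoff from A: q·3 + (1−q)·2 = q + 2
  Player 1's expected payoff from B: q·6 + (1−q)·1 = 5q + 1
  q + 2 = 5q + 1  ⇒  -4q = -1  ⇒  q = 1/4.

p = 1/9, q = 1/4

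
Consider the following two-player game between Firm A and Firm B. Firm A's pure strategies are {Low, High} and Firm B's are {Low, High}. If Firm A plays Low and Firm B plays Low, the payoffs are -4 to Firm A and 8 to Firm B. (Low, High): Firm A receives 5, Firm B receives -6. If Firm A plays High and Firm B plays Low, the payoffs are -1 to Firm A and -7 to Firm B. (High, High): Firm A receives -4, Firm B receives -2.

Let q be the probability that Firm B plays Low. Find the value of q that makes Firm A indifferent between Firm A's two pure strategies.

In a mixed equilibrium Firm A is indifferent between Low and High; this condition fixes q.
  Firm A's expected payoff from Low: q·(-4) + (1−q)·5 = -9q + 5
  Firm A's expected payoff from High: q·(-1) + (1−q)·(-4) = 3q - 4
  -9q + 5 = 3q - 4  ⇒  -12q = -9  ⇒  q = 3/4.

q = 3/4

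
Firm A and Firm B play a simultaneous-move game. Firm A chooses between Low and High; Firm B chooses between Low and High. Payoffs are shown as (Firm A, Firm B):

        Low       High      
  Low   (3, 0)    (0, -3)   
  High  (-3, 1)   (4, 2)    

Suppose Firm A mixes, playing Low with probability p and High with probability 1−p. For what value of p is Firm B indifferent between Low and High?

For Firm B to be willing to mix, Firm B must be indifferent between Low and High, which pins down Firm A's mix.
  Firm B's expected payoff from Low: p·0 + (1−p)·1 = -p + 1
  Firm B's expected payoff from High: p·(-3) + (1−p)·2 = -5p + 2
  -p + 1 = -5p + 2  ⇒  4p = 1  ⇒  p = 1/4.

p = 1/4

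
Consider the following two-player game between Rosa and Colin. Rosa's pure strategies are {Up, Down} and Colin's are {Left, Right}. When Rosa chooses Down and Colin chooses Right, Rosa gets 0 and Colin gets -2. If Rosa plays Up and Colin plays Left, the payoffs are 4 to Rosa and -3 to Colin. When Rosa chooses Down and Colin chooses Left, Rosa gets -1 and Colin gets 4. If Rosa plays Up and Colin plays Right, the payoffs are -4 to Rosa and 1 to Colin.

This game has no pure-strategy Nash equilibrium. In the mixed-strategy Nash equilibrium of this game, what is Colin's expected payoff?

-1/5

Rosa's mix must leave Colin indifferent between Left and Right.
  Colin's payoff from Left: p·(-3) + (1−p)·4 = -7p + 4
  Colin's payoff from Right: p·1 + (1−p)·(-2) = 3p - 2
  -7p + 4 = 3p - 2  ⇒  -10p = -6  ⇒  p = 3/5.
At equilibrium Colin is indifferent across columns, so Colin's payoff equals the payoff from Left: (3/5)·(-3) + (2/5)·4 = -1/5.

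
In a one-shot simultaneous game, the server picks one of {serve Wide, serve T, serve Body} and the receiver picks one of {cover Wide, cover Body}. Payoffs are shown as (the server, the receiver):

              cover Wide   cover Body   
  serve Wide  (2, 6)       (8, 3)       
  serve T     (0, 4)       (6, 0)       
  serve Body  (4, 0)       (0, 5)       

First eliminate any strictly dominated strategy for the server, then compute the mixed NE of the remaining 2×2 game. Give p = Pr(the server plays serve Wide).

The server's strategy serve T is strictly dominated by serve Wide: 2 > 0 and 8 > 6. Eliminate serve T.
The receiver's indifference between cover Wide and cover Body determines the server's mixing probability p:
  the receiver's payoff to cover Wide: p·6 + (1−p)·0 = 6p
  the receiver's payoff to cover Body: p·3 + (1−p)·5 = -2p + 5
  6p = -2p + 5  ⇒  8p = 5  ⇒  p = 5/8.

p = 5/8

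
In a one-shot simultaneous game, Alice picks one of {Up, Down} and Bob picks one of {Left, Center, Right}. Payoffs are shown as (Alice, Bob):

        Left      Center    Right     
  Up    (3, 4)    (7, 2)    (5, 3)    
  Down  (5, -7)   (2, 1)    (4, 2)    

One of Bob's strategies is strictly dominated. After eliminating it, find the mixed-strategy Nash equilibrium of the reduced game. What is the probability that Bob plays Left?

Bob's strategy Center is strictly dominated by Right: 3 > 2 and 2 > 1. Eliminate Center.
Set Alice's expected payoff from Up equal to that from Down:
  Alice's payoff to Up: q·3 + (1−q)·5 = -2q + 5
  Alice's payoff to Down: q·5 + (1−q)·4 = q + 4
  -2q + 5 = q + 4  ⇒  -3q = -1  ⇒  q = 1/3.

q = 1/3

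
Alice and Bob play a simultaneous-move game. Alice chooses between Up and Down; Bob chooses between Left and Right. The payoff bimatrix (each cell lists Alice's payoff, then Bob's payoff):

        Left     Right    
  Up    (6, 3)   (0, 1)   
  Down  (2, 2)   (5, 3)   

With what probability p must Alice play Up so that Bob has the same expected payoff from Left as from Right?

p = 1/3

Set Bob's expected payoff from Left equal to that from Right:
  Bob's expected payoff from Left: p·3 + (1−p)·2 = p + 2
  Bob's expected payoff from Right: p·1 + (1−p)·3 = -2p + 3
  p + 2 = -2p + 3  ⇒  3p = 1  ⇒  p = 1/3.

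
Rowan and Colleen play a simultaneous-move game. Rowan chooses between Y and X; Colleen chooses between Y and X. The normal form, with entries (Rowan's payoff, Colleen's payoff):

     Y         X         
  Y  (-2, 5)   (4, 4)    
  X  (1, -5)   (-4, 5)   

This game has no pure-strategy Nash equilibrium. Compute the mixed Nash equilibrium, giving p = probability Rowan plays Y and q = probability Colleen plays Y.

p = 10/11, q = 8/11

In a mixed equilibrium Colleen is indifferent between Y and X; this condition fixes p.
  Colleen's payoff to Y: p·5 + (1−p)·(-5) = 10p - 5
  Colleen's payoff to X: p·4 + (1−p)·5 = -p + 5
  10p - 5 = -p + 5  ⇒  11p = 10  ⇒  p = 10/11.
For Rowan to be willing to mix, Rowan must be indifferent between Y and X, which pins down Colleen's mix.
  Rowan's expected payoff from Y: q·(-2) + (1−q)·4 = -6q + 4
  Rowan's expected payoff from X: q·1 + (1−q)·(-4) = 5q - 4
  -6q + 4 = 5q - 4  ⇒  -11q = -8  ⇒  q = 8/11.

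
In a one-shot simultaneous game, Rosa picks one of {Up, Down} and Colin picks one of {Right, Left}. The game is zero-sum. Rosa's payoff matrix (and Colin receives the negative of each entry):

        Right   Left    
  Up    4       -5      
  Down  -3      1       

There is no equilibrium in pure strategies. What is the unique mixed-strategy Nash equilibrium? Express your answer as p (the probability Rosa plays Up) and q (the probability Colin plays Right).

p = 4/13, q = 6/13

In a mixed equilibrium Colin is indifferent between Right and Left; this condition fixes p.
  Colin's payoff from Right: p·(-4) + (1−p)·3 = -7p + 3
  Colin's payoff from Left: p·5 + (1−p)·(-1) = 6p - 1
  -7p + 3 = 6p - 1  ⇒  -13p = -4  ⇒  p = 4/13.
Colin's mix must leave Rosa indifferent between Up and Down.
  Rosa's expected payoff from Up: q·4 + (1−q)·(-5) = 9q - 5
  Rosa's expected payoff from Down: q·(-3) + (1−q)·1 = -4q + 1
  9q - 5 = -4q + 1  ⇒  13q = 6  ⇒  q = 6/13.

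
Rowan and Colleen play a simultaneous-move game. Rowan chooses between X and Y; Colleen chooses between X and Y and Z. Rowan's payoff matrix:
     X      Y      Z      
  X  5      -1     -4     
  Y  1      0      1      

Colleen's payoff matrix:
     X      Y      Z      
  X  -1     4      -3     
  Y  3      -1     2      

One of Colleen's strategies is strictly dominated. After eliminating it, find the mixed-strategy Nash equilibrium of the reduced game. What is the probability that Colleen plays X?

Colleen's strategy Z is strictly dominated by X: -1 > -3 and 3 > 2. Eliminate Z.
Colleen's mix must leave Rowan indifferent between X and Y.
  Rowan's payoff to X: q·5 + (1−q)·(-1) = 6q - 1
  Rowan's payoff to Y: q·1 + (1−q)·0 = q
  6q - 1 = q  ⇒  5q = 1  ⇒  q = 1/5.

q = 1/5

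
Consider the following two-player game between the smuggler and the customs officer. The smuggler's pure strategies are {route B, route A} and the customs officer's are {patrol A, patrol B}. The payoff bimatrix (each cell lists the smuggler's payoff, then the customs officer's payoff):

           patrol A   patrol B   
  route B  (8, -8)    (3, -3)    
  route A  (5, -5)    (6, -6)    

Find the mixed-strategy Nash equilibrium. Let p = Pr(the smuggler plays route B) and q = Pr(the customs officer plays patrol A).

Set the customs officer's expected payoff from patrol A equal to that from patrol B:
  the customs officer's payoff to patrol A: p·(-8) + (1−p)·(-5) = -3p - 5
  the customs officer's payoff to patrol B: p·(-3) + (1−p)·(-6) = 3p - 6
  -3p - 5 = 3p - 6  ⇒  -6p = -1  ⇒  p = 1/6.
The customs officer's mix must leave the smuggler indifferent between route B and route A.
  the smuggler's payoff from route B: q·8 + (1−q)·3 = 5q + 3
  the smuggler's payoff from route A: q·5 + (1−q)·6 = -q + 6
  5q + 3 = -q + 6  ⇒  6q = 3  ⇒  q = 1/2.

p = 1/6, q = 1/2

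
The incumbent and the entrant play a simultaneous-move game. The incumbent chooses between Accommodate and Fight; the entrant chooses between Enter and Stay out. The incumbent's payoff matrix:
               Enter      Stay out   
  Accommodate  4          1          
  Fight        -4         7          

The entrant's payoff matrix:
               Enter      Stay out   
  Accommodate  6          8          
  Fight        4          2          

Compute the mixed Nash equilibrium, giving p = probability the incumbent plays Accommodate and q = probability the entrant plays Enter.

p = 1/2, q = 3/7

Set the entrant's expected payoff from Enter equal to that from Stay out:
  the entrant's payoff to Enter: p·6 + (1−p)·4 = 2p + 4
  the entrant's payoff to Stay out: p·8 + (1−p)·2 = 6p + 2
  2p + 4 = 6p + 2  ⇒  -4p = -2  ⇒  p = 1/2.
For the incumbent to be willing to mix, the incumbent must be indifferent between Accommodate and Fight, which pins down the entrant's mix.
  the incumbent's payoff from Accommodate: q·4 + (1−q)·1 = 3q + 1
  the incumbent's payoff from Fight: q·(-4) + (1−q)·7 = -11q + 7
  3q + 1 = -11q + 7  ⇒  14q = 6  ⇒  q = 3/7.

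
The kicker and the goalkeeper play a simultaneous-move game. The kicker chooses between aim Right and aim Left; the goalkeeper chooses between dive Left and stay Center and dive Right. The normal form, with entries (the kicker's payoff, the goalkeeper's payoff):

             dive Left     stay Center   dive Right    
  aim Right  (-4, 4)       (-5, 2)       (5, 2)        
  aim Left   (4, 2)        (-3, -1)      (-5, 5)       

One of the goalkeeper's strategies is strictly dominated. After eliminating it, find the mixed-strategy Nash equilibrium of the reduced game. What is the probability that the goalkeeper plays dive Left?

q = 5/9

The goalkeeper's strategy stay Center is strictly dominated by dive Left: 4 > 2 and 2 > -1. Eliminate stay Center.
The kicker's indifference between aim Right and aim Left determines the goalkeeper's mixing probability q:
  the kicker's payoff to aim Right: q·(-4) + (1−q)·5 = -9q + 5
  the kicker's payoff to aim Left: q·4 + (1−q)·(-5) = 9q - 5
  -9q + 5 = 9q - 5  ⇒  -18q = -10  ⇒  q = 5/9.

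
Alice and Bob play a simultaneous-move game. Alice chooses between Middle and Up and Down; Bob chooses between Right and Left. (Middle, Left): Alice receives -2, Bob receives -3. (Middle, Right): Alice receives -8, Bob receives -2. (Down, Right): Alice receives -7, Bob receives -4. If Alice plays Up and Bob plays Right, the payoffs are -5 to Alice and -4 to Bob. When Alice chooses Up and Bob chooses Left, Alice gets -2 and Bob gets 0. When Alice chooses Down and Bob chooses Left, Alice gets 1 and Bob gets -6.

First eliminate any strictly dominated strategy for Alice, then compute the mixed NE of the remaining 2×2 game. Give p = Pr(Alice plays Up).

p = 1/3

Alice's strategy Middle is strictly dominated by Down: -7 > -8 and 1 > -2. Eliminate Middle.
For Bob to be willing to mix, Bob must be indifferent between Right and Left, which pins down Alice's mix.
  Bob's payoff from Right: p·(-4) + (1−p)·(-4) = -4
  Bob's payoff from Left: p·0 + (1−p)·(-6) = 6p - 6
  -4 = 6p - 6  ⇒  -6p = -2  ⇒  p = 1/3.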